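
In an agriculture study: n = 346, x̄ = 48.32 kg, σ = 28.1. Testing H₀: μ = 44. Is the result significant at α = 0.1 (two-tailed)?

z = (48.32 - 44)/(28.1/√346) = 2.86. Since |z| > 1.645, significant at α = 0.1.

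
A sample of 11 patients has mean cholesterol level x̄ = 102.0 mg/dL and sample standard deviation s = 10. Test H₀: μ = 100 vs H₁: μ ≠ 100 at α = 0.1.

t = (x̄ - μ₀)/(s/√n) = (102.0 - 100)/(10/√11) = 0.663. df = 10, critical t = ±1.812. Fail to reject H₀.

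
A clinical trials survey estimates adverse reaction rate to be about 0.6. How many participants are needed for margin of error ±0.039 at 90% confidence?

n = z²p(1-p)/E² = 1.645²×0.6×0.4/0.039² = 427.0 → n = 427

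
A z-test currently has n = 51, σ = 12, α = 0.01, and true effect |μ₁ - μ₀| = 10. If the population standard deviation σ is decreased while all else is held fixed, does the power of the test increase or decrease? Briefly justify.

Power increases: a smaller σ shrinks the standard error σ/√n, moving the sampling distribution under H₁ further from the critical value.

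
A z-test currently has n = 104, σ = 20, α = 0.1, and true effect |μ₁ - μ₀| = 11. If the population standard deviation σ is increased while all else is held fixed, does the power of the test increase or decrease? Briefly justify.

Power decreases: a larger σ inflates the standard error σ/√n, pulling the sampling distribution under H₁ back toward the critical value.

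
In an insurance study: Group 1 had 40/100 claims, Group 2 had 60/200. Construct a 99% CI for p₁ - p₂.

p̂₁ = 0.4, p̂₂ = 0.3. Difference = 0.1. CI = (-0.051, 0.251)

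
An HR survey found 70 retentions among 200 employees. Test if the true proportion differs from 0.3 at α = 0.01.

p̂ = 0.35, p₀ = 0.3. z = (p̂ - p₀)/√(p₀(1-p₀)/n) = 1.543. Critical: ±2.576. Fail to reject H₀.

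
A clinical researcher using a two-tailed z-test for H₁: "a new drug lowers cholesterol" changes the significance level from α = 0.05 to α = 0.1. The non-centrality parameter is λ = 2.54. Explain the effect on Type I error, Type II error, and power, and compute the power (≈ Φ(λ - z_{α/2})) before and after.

Increasing α from 0.05 to 0.1:
• Type I error rate increases (α is the Type I rate by definition).
• Critical value moves from z_{α/2} = 1.96 to 1.645, so power = Φ(λ - z_{α/2}) goes from Φ(2.54 - 1.96) = 0.719 to Φ(2.54 - 1.645) = 0.815.
• Type II error rate β = 1 - power therefore decreases (0.281 → 0.185).
Appropriate when false negatives are costly — here, shelving an effective drug — patients miss out on a treatment that would have helped.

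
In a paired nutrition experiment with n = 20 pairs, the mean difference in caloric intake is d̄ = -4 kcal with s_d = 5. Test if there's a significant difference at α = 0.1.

t = d̄/(s_d/√n) = -4/(5/√20) = -3.578. df = 19, critical t = ±1.729. Reject H₀.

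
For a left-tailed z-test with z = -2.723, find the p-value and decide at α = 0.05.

p = P(Z < -2.723) = Φ(-2.723) ≈ 0.0032. Since p < 0.05, reject H₀ (significant) at α = 0.05.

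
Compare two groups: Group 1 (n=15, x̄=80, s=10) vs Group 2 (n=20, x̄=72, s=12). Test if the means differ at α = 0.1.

Pooled sp = 11.2. t = 2.092, df = 33. Critical t = ±1.692. Reject H₀.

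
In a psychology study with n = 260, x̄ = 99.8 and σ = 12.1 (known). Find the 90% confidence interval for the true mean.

CI = x̄ ± z*(σ/√n) = 99.8 ± 1.645(12.1/√260) = 99.8 ± 1.23 = (98.57, 101.03)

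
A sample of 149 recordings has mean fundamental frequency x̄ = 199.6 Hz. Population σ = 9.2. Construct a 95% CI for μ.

CI = x̄ ± z*(σ/√n) = 199.6 ± 1.96(9.2/√149) = 199.6 ± 1.48 = (198.12, 201.08)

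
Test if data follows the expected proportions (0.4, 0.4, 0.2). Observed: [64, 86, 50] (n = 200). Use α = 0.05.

Expected: [80.0, 80.0, 40.0]. χ² = 6.15. df = 2, critical = 5.991. Reject H₀.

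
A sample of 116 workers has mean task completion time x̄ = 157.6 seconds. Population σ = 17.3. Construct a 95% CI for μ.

CI = x̄ ± z*(σ/√n) = 157.6 ± 1.96(17.3/√116) = 157.6 ± 3.15 = (154.45, 160.75)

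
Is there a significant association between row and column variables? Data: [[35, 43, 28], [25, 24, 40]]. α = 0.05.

χ² = 7.749. df = 2, critical = 5.991. Reject H₀. Variables are dependent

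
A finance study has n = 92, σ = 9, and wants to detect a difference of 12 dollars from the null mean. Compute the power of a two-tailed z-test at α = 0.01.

SE = σ/√n = 9/√92 = 0.938. Non-centrality λ = d/SE = 12/0.938 = 12.789. Power ≈ Φ(λ - z_{α/2}) = Φ(12.789 - 2.576) = Φ(10.213) = 1.0.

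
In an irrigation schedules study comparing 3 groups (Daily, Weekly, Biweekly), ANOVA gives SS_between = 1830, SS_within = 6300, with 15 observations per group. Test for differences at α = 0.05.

df_between = 2, df_within = 42. F = MS_between/MS_within = 915.0/150.0 = 6.1. F_crit ≈ 3.22. Reject H₀. At least one mean differs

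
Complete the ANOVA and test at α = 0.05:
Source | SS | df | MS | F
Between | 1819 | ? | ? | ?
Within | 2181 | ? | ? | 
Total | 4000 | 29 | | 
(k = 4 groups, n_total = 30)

df_between = 3, df_within = 26. MS_between = 606.33, MS_within = 83.88. F = 7.228, F_crit ≈ 2.975. Reject H₀.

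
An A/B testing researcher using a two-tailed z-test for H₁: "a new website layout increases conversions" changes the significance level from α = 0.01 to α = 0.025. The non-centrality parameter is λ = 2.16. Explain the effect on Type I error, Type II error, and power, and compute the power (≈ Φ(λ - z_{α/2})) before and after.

Increasing α from 0.01 to 0.025:
• Type I error rate increases (α is the Type I rate by definition).
• Critical value moves from z_{α/2} = 2.576 to 2.241, so power = Φ(λ - z_{α/2}) goes from Φ(2.16 - 2.576) = 0.339 to Φ(2.16 - 2.241) = 0.468.
• Type II error rate β = 1 - power therefore decreases (0.661 → 0.532).
Appropriate when false negatives are costly — here, discarding a layout that would have improved conversions — lost revenue.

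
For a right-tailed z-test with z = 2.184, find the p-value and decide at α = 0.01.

p = P(Z > 2.184) = 1 - Φ(2.184) ≈ 0.0145. Since p ≥ 0.01, fail to reject H₀ (not significant) at α = 0.01.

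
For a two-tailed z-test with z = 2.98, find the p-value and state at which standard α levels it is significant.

p = 2·P(Z > |2.98|) = 2·(1 - Φ(2.98)) ≈ 0.0029. Significant at α = 0.1; Significant at α = 0.05; Significant at α = 0.01.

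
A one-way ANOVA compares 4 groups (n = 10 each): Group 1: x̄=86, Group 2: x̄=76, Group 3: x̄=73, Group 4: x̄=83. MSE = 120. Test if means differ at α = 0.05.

Grand mean = 79.5. SS_between = 1090.0, MS_between = 363.33. F = 3.028, F_crit ≈ 2.866. Reject H₀.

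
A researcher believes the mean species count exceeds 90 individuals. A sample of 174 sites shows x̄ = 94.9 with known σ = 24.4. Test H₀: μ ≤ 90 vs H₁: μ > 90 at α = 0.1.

z = 2.649. Critical value: 1.28. Reject H₀.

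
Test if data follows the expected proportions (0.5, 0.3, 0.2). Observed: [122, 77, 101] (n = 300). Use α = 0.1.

Expected: [150.0, 90.0, 60.0]. χ² = 35.121. df = 2, critical = 4.605. Reject H₀.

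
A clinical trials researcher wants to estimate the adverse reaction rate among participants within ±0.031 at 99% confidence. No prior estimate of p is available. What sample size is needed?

Conservative approach: use p = 0.5 (maximizes p(1-p) = 0.25). n = z²(0.25)/E² = 2.576²×0.25/0.031² = 1726.3 → n = 1727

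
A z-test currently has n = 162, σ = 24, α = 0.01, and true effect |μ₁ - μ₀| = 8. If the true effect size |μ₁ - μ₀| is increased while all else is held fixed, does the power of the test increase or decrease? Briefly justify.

Power increases: a larger true effect increases the non-centrality λ = |μ₁ - μ₀|/(σ/√n).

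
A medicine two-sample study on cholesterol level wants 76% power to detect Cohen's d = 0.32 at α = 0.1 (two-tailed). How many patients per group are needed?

z_{α/2} = 1.645, z_β = Φ⁻¹(0.76) = 0.706. For small effect (d = 0.32): n per group = 2(z_{α/2} + z_β)²/d² = 2(1.645 + 0.706)²/0.32² = 108.0 → 108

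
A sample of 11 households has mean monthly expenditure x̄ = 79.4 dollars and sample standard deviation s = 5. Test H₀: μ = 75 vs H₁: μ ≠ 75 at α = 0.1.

t = (x̄ - μ₀)/(s/√n) = (79.4 - 75)/(5/√11) = 2.919. df = 10, critical t = ±1.812. Reject H₀.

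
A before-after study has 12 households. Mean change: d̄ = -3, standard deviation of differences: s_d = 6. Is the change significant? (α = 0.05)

t = d̄/(s_d/√n) = -3/(6/√12) = -1.732. df = 11, critical t = ±2.201. Fail to reject H₀.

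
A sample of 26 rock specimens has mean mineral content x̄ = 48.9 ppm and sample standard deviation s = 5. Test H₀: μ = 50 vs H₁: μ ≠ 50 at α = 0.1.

t = (x̄ - μ₀)/(s/√n) = (48.9 - 50)/(5/√26) = -1.122. df = 25, critical t = ±1.708. Fail to reject H₀.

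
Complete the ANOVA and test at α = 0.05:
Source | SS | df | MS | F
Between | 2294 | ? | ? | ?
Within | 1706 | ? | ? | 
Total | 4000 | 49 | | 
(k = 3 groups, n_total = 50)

df_between = 2, df_within = 47. MS_between = 1147.0, MS_within = 36.3. F = 31.6, F_crit ≈ 3.195. Reject H₀.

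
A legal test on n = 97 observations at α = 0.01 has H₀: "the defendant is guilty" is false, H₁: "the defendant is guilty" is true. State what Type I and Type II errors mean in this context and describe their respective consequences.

Type I (false positive): concluding that the defendant is guilty when it is not — convicting an innocent person. Type II (false negative): failing to conclude that the defendant is guilty when it is — acquitting a guilty person. Which is costlier depends on domain priorities and is a judgement call rather than a statistical fact.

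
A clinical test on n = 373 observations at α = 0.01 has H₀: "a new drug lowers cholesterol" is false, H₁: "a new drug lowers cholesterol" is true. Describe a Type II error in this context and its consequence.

Type II error: failing to reject H₀ when it is false — concluding that a new drug lowers cholesterol is not supported when in fact it is. Consequence: shelving an effective drug — patients miss out on a treatment that would have helped.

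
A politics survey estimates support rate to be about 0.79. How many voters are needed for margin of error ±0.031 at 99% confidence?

n = z²p(1-p)/E² = 2.576²×0.79×0.21/0.031² = 1145.6 → n = 1146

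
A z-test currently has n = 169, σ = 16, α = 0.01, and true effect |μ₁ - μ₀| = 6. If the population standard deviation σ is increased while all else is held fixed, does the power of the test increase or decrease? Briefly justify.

Power decreases: a larger σ inflates the standard error σ/√n, pulling the sampling distribution under H₁ back toward the critical value.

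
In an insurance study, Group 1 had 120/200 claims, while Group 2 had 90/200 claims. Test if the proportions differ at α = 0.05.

p̂₁ = 0.6, p̂₂ = 0.45, pooled p̂ = 0.525. z = 3.004. Critical: ±1.96. Reject H₀.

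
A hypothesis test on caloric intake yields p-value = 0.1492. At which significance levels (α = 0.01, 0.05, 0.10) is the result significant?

p = 0.1492. Not significant at any of the given levels.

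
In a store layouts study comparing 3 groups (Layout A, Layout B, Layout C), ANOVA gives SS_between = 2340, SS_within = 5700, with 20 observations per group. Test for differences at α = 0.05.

df_between = 2, df_within = 57. F = MS_between/MS_within = 1170.0/100.0 = 11.7. F_crit ≈ 3.159. Reject H₀. At least one mean differs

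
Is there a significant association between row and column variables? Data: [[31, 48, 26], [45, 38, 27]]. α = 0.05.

χ² = 3.646. df = 2, critical = 5.991. Fail to reject H₀. No evidence of dependence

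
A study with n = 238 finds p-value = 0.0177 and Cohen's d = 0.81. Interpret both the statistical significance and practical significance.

Statistically significant (p = 0.0177 < 0.05). Cohen's d = 0.81 indicates a large effect size. Both statistical and practical significance should be considered.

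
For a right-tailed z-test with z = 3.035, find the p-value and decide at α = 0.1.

p = P(Z > 3.035) = 1 - Φ(3.035) ≈ 0.0012. Since p < 0.1, reject H₀ (significant) at α = 0.1.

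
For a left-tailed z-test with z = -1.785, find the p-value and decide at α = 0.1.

p = P(Z < -1.785) = Φ(-1.785) ≈ 0.0371. Since p < 0.1, reject H₀ (significant) at α = 0.1.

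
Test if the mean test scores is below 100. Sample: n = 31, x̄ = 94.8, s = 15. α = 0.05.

t = (94.8 - 100)/(15/√31) = -1.93, df = 30. Critical t = -1.697. Reject H₀.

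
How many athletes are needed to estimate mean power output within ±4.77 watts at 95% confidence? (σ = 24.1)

n = (z*σ/E)² = (1.96×24.1/4.77)² = 98.1 → n = 99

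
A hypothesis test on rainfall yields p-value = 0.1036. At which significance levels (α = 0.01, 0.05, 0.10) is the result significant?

p = 0.1036. Not significant at any of the given levels.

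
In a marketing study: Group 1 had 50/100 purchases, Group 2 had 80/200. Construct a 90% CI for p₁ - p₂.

p̂₁ = 0.5, p̂₂ = 0.4. Difference = 0.1. CI = (-0.0, 0.2)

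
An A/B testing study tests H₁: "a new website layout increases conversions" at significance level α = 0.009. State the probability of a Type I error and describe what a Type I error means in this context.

P(Type I error) = α = 0.009. A Type I error is rejecting H₀ when H₀ is actually true (false positive) — here, concluding that a new website layout increases conversions when in fact this is not the case. Consequence: rolling out a layout that doesn't actually help — wasted engineering effort.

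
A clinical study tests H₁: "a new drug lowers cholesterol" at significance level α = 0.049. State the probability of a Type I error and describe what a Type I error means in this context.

P(Type I error) = α = 0.049. A Type I error is rejecting H₀ when H₀ is actually true (false positive) — here, concluding that a new drug lowers cholesterol when in fact this is not the case. Consequence: approving an ineffective drug — patients take a useless medication and may skip effective alternatives.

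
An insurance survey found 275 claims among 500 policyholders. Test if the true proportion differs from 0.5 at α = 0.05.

p̂ = 0.55, p₀ = 0.5. z = (p̂ - p₀)/√(p₀(1-p₀)/n) = 2.236. Critical: ±1.96. Reject H₀.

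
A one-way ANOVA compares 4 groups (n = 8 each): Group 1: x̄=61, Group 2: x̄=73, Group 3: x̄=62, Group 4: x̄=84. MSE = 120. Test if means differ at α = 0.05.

Grand mean = 70.0. SS_between = 2800.0, MS_between = 933.33. F = 7.778, F_crit ≈ 2.947. Reject H₀.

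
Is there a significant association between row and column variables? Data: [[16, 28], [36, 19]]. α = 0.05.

χ² = 8.296. df = 1, critical = 3.841. Reject H₀. Variables are dependent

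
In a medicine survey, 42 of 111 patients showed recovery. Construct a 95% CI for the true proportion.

p̂ = 0.378. CI = p̂ ± z*√(p̂(1-p̂)/n) = (0.288, 0.469)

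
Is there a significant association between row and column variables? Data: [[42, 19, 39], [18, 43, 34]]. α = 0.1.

χ² = 19.117. df = 2, critical = 4.605. Reject H₀. Variables are dependent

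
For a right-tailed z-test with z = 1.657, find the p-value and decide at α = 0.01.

p = P(Z > 1.657) = 1 - Φ(1.657) ≈ 0.0488. Since p ≥ 0.01, fail to reject H₀ (not significant) at α = 0.01.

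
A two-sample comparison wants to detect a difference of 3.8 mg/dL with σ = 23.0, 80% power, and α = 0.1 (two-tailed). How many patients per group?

n per group = 2(z_α/2 + z_β)²σ²/d² = 2×(1.645 + 0.84)²×23.0²/3.8² = 452.5 → n = 453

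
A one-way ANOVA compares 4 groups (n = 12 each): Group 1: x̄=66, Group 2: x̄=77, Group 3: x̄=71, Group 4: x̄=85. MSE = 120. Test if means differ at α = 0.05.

Grand mean = 74.75. SS_between = 2409.0, MS_between = 803.0. F = 6.692, F_crit ≈ 2.816. Reject H₀.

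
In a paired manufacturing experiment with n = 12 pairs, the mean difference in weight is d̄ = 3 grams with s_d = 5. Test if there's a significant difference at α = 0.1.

t = d̄/(s_d/√n) = 3/(5/√12) = 2.078. df = 11, critical t = ±1.796. Reject H₀.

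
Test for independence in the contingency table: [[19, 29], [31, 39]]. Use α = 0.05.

χ² = 0.258. df = 1, critical = 3.841. Fail to reject H₀. No evidence of dependence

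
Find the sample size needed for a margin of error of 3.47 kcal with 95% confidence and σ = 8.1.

n = (z*σ/E)² = (1.96×8.1/3.47)² = 20.9 → n = 21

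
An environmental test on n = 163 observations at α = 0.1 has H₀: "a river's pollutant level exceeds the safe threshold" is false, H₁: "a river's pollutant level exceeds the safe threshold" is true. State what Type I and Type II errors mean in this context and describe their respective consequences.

Type I (false positive): concluding that a river's pollutant level exceeds the safe threshold when it is not — shutting down a compliant factory unnecessarily. Type II (false negative): failing to conclude that a river's pollutant level exceeds the safe threshold when it is — allowing unsafe pollution to continue. Which is costlier depends on domain priorities and is a judgement call rather than a statistical fact.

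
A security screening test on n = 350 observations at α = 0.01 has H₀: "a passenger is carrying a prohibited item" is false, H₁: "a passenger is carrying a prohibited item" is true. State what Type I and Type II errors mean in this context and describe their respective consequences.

Type I (false positive): concluding that a passenger is carrying a prohibited item when it is not — detaining an innocent passenger — delay and inconvenience. Type II (false negative): failing to conclude that a passenger is carrying a prohibited item when it is — letting a prohibited item through — security breach. Which is costlier depends on domain priorities and is a judgement call rather than a statistical fact.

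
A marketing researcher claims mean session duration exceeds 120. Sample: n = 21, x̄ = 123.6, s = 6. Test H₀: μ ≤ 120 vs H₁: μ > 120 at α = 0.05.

t = (123.6 - 120)/(6/√21) = 2.75, df = 20. Critical t = 1.725. Reject H₀.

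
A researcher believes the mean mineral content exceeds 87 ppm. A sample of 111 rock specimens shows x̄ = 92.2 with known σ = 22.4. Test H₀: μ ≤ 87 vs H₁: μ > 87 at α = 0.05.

z = 2.446. Critical value: 1.645. Reject H₀.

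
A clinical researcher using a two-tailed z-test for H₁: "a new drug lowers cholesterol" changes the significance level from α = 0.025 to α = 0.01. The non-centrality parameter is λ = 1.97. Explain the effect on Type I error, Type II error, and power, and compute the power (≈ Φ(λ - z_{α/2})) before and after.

Decreasing α from 0.025 to 0.01:
• Type I error rate decreases (α is the Type I rate by definition).
• Critical value moves from z_{α/2} = 2.241 to 2.576, so power = Φ(λ - z_{α/2}) goes from Φ(1.97 - 2.241) = 0.393 to Φ(1.97 - 2.576) = 0.272.
• Type II error rate β = 1 - power therefore increases (0.607 → 0.728).
Appropriate when false positives are costly — here, approving an ineffective drug — patients take a useless medication and may skip effective alternatives.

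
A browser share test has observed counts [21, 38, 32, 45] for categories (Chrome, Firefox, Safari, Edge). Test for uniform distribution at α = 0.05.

Expected = 34 each. χ² = Σ(O-E)²/E = 9.118. df = 3, critical value = 7.815. Reject H₀.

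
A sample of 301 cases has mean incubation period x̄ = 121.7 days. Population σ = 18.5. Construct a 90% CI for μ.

CI = x̄ ± z*(σ/√n) = 121.7 ± 1.645(18.5/√301) = 121.7 ± 1.75 = (119.95, 123.45)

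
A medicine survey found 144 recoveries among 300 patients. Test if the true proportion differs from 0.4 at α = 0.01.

p̂ = 0.48, p₀ = 0.4. z = (p̂ - p₀)/√(p₀(1-p₀)/n) = 2.828. Critical: ±2.576. Reject H₀.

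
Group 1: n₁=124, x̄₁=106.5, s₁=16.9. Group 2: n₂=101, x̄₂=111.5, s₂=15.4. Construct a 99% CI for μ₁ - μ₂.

Difference = -5.0. SE = √(16.9²/124 + 15.4²/101) = 2.157. CI = (-10.56, 0.56)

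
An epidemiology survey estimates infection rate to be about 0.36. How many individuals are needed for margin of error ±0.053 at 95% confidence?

n = z²p(1-p)/E² = 1.96²×0.36×0.64/0.053² = 315.1 → n = 316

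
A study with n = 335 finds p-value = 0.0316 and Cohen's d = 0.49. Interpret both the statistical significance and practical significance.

Statistically significant (p = 0.0316 < 0.05). Cohen's d = 0.49 indicates a small effect size. Both statistical and practical significance should be considered.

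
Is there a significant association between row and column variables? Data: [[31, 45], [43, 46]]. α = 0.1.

χ² = 0.939. df = 1, critical = 2.706. Fail to reject H₀. No evidence of dependence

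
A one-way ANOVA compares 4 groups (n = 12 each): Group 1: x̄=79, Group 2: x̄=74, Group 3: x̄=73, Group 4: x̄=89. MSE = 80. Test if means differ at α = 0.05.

Grand mean = 78.75. SS_between = 1929.0, MS_between = 643.0. F = 8.037, F_crit ≈ 2.816. Reject H₀.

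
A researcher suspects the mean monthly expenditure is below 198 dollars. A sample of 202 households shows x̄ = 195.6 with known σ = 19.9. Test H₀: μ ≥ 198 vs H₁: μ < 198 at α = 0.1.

z = -1.714. Critical value: -1.28. Reject H₀.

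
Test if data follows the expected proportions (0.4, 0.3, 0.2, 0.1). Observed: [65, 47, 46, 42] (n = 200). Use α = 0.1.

Expected: [80.0, 60.0, 40.0, 20.0]. χ² = 30.729. df = 3, critical = 6.251. Reject H₀.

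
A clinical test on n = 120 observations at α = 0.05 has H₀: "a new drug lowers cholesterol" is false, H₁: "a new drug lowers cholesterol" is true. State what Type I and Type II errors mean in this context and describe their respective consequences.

Type I (false positive): concluding that a new drug lowers cholesterol when it is not — approving an ineffective drug — patients take a useless medication and may skip effective alternatives. Type II (false negative): failing to conclude that a new drug lowers cholesterol when it is — shelving an effective drug — patients miss out on a treatment that would have helped. Which is costlier depends on domain priorities and is a judgement call rather than a statistical fact.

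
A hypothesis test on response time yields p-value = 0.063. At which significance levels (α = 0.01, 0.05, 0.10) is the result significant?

p = 0.063. Significant at: α = 0.1.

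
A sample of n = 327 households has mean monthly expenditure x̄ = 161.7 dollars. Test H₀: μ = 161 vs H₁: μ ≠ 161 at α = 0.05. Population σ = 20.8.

z = (x̄ - μ₀)/(σ/√n) = (161.7 - 161)/(20.8/√327) = 0.609. Critical value: ±1.96. Since |0.609| ≤ 1.96, Fail to reject H₀.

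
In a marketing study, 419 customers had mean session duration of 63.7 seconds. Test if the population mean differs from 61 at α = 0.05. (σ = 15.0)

z = (x̄ - μ₀)/(σ/√n) = (63.7 - 61)/(15.0/√419) = 3.685. Critical value: ±1.96. Since |3.685| > 1.96, Reject H₀.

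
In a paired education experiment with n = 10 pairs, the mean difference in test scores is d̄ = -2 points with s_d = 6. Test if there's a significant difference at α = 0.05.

t = d̄/(s_d/√n) = -2/(6/√10) = -1.054. df = 9, critical t = ±2.262. Fail to reject H₀.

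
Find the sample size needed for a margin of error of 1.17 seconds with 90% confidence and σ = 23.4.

n = (z*σ/E)² = (1.645×23.4/1.17)² = 1082.4 → n = 1083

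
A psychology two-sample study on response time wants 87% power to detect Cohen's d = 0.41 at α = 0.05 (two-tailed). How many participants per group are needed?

z_{α/2} = 1.96, z_β = Φ⁻¹(0.87) = 1.126. For small effect (d = 0.41): n per group = 2(z_{α/2} + z_β)²/d² = 2(1.96 + 1.126)²/0.41² = 113.3 → 114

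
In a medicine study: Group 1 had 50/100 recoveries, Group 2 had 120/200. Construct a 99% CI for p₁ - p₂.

p̂₁ = 0.5, p̂₂ = 0.6. Difference = -0.1. CI = (-0.257, 0.057)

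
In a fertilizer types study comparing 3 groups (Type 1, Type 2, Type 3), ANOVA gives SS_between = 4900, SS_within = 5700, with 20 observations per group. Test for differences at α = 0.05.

df_between = 2, df_within = 57. F = MS_between/MS_within = 2450.0/100.0 = 24.5. F_crit ≈ 3.159. Reject H₀. At least one mean differs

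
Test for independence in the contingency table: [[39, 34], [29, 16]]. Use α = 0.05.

χ² = 1.384. df = 1, critical = 3.841. Fail to reject H₀. No evidence of dependence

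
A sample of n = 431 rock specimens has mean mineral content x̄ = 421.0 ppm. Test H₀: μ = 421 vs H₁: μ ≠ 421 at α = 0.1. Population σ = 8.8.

z = (x̄ - μ₀)/(σ/√n) = (421.0 - 421)/(8.8/√431) = 0.0. Critical value: ±1.645. Since |0.0| ≤ 1.645, Fail to reject H₀.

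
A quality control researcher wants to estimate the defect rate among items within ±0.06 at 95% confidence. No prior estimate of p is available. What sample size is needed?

Conservative approach: use p = 0.5 (maximizes p(1-p) = 0.25). n = z²(0.25)/E² = 1.96²×0.25/0.06² = 266.8 → n = 267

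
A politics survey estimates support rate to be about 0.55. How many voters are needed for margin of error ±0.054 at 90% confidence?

n = z²p(1-p)/E² = 1.645²×0.55×0.45/0.054² = 229.7 → n = 230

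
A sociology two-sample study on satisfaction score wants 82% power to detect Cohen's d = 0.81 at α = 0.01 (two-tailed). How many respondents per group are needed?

z_{α/2} = 2.576, z_β = Φ⁻¹(0.82) = 0.915. For large effect (d = 0.81): n per group = 2(z_{α/2} + z_β)²/d² = 2(2.576 + 0.915)²/0.81² = 37.2 → 38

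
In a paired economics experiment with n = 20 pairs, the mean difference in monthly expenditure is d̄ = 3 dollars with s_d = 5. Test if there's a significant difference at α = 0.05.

t = d̄/(s_d/√n) = 3/(5/√20) = 2.683. df = 19, critical t = ±2.093. Reject H₀.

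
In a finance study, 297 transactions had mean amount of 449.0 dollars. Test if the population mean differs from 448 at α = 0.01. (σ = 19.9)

z = (x̄ - μ₀)/(σ/√n) = (449.0 - 448)/(19.9/√297) = 0.866. Critical value: ±2.576. Since |0.866| ≤ 2.576, Fail to reject H₀.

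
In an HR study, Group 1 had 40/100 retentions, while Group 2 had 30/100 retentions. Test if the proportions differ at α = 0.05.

p̂₁ = 0.4, p̂₂ = 0.3, pooled p̂ = 0.35. z = 1.482. Critical: ±1.96. Fail to reject H₀.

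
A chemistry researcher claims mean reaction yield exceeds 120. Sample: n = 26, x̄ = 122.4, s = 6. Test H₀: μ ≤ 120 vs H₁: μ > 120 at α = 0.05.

t = (122.4 - 120)/(6/√26) = 2.04, df = 25. Critical t = 1.708. Reject H₀.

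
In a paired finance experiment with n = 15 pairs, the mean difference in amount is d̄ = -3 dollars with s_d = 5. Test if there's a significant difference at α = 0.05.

t = d̄/(s_d/√n) = -3/(5/√15) = -2.324. df = 14, critical t = ±2.145. Reject H₀.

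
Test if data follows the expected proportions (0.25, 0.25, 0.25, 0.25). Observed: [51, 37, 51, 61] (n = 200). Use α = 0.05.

Expected: [50.0, 50.0, 50.0, 50.0]. χ² = 5.84. df = 3, critical = 7.815. Fail to reject H₀.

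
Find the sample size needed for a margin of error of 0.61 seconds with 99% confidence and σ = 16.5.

n = (z*σ/E)² = (2.576×16.5/0.61)² = 4855.1 → n = 4856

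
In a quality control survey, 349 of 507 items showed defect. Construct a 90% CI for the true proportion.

p̂ = 0.688. CI = p̂ ± z*√(p̂(1-p̂)/n) = (0.655, 0.722)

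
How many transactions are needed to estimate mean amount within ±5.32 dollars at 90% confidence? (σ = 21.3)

n = (z*σ/E)² = (1.645×21.3/5.32)² = 43.4 → n = 44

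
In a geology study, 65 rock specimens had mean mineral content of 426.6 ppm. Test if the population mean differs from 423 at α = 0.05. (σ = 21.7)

z = (x̄ - μ₀)/(σ/√n) = (426.6 - 423)/(21.7/√65) = 1.338. Critical value: ±1.96. Since |1.338| ≤ 1.96, Fail to reject H₀.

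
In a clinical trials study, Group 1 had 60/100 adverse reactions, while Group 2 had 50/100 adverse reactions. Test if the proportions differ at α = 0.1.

p̂₁ = 0.6, p̂₂ = 0.5, pooled p̂ = 0.55. z = 1.421. Critical: ±1.645. Fail to reject H₀.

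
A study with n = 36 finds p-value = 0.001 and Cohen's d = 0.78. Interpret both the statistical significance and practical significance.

Statistically significant (p = 0.001 < 0.05). Cohen's d = 0.78 indicates a medium effect size. Both statistical and practical significance should be considered.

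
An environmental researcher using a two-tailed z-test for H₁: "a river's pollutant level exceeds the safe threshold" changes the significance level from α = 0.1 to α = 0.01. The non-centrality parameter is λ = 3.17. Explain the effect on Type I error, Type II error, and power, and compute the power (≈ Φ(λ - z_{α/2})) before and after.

Decreasing α from 0.1 to 0.01:
• Type I error rate decreases (α is the Type I rate by definition).
• Critical value moves from z_{α/2} = 1.645 to 2.576, so power = Φ(λ - z_{α/2}) goes from Φ(3.17 - 1.645) = 0.936 to Φ(3.17 - 2.576) = 0.724.
• Type II error rate β = 1 - power therefore increases (0.064 → 0.276).
Appropriate when false positives are costly — here, shutting down a compliant factory unnecessarily.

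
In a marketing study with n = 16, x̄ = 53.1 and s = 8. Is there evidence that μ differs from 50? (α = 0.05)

t = (x̄ - μ₀)/(s/√n) = (53.1 - 50)/(8/√16) = 1.55. df = 15, critical t = ±2.131. Fail to reject H₀.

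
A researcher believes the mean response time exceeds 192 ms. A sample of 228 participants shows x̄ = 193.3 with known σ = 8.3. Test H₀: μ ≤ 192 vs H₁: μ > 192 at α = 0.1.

z = 2.365. Critical value: 1.28. Reject H₀.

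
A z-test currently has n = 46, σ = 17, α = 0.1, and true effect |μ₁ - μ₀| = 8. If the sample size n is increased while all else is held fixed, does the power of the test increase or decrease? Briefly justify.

Power increases: a larger n shrinks the standard error σ/√n, moving the sampling distribution under H₁ further from the critical value.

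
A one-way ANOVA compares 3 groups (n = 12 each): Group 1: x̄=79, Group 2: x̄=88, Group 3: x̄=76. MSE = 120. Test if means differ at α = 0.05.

Grand mean = 81.0. SS_between = 936.0, MS_between = 468.0. F = 3.9, F_crit ≈ 3.285. Reject H₀.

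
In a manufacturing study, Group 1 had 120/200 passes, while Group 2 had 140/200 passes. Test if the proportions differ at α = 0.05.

p̂₁ = 0.6, p̂₂ = 0.7, pooled p̂ = 0.65. z = -2.097. Critical: ±1.96. Reject H₀.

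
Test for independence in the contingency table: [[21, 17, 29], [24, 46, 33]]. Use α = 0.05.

χ² = 6.474. df = 2, critical = 5.991. Reject H₀. Variables are dependent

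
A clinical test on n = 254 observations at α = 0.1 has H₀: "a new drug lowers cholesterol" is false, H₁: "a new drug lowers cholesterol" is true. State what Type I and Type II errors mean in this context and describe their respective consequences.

Type I (false positive): concluding that a new drug lowers cholesterol when it is not — approving an ineffective drug — patients take a useless medication and may skip effective alternatives. Type II (false negative): failing to conclude that a new drug lowers cholesterol when it is — shelving an effective drug — patients miss out on a treatment that would have helped. Which is costlier depends on domain priorities and is a judgement call rather than a statistical fact.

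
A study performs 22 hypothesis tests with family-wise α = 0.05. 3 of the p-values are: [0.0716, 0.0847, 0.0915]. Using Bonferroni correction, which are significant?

Bonferroni α = 0.05/22 = 0.00227. None of the given p-values are significant.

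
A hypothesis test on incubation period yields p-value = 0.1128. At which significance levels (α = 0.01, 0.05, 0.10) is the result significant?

p = 0.1128. Not significant at any of the given levels.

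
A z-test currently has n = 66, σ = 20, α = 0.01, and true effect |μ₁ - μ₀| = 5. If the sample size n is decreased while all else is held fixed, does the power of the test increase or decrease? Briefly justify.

Power decreases: a smaller n inflates the standard error σ/√n, pulling the sampling distribution under H₁ back toward the critical value.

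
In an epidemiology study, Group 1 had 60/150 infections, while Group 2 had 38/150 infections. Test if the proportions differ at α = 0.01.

p̂₁ = 0.4, p̂₂ = 0.253, pooled p̂ = 0.327. z = 2.708. Critical: ±2.576. Reject H₀.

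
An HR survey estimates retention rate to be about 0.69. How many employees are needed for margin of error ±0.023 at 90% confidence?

n = z²p(1-p)/E² = 1.645²×0.69×0.31/0.023² = 1094.2 → n = 1095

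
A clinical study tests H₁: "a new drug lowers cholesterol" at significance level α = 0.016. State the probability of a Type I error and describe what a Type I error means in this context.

P(Type I error) = α = 0.016. A Type I error is rejecting H₀ when H₀ is actually true (false positive) — here, concluding that a new drug lowers cholesterol when in fact this is not the case. Consequence: approving an ineffective drug — patients take a useless medication and may skip effective alternatives.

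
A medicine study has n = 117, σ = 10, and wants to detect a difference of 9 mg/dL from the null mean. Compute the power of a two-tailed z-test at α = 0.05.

SE = σ/√n = 10/√117 = 0.925. Non-centrality λ = d/SE = 9/0.925 = 9.735. Power ≈ Φ(λ - z_{α/2}) = Φ(9.735 - 1.96) = Φ(7.775) = 1.0.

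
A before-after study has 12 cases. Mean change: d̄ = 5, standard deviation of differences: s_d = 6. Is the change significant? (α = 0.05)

t = d̄/(s_d/√n) = 5/(6/√12) = 2.887. df = 11, critical t = ±2.201. Reject H₀.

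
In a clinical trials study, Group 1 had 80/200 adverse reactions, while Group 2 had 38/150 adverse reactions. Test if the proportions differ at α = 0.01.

p̂₁ = 0.4, p̂₂ = 0.253, pooled p̂ = 0.337. z = 2.872. Critical: ±2.576. Reject H₀.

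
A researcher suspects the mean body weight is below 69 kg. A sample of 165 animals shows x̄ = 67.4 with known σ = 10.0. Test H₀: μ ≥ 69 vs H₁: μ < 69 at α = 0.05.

z = -2.055. Critical value: -1.645. Reject H₀.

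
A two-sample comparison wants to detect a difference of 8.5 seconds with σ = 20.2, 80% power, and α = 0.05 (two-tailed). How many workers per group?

n per group = 2(z_α/2 + z_β)²σ²/d² = 2×(1.96 + 0.84)²×20.2²/8.5² = 88.6 → n = 89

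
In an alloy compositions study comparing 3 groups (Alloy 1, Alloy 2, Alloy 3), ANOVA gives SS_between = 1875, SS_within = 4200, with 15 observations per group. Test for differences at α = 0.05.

df_between = 2, df_within = 42. F = MS_between/MS_within = 937.5/100.0 = 9.375. F_crit ≈ 3.22. Reject H₀. At least one mean differs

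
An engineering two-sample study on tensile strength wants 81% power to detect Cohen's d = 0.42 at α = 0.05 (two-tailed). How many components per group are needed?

z_{α/2} = 1.96, z_β = Φ⁻¹(0.81) = 0.878. For small effect (d = 0.42): n per group = 2(z_{α/2} + z_β)²/d² = 2(1.96 + 0.878)²/0.42² = 91.3 → 92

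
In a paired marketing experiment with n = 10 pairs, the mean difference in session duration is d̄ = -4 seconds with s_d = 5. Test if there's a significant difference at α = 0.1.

t = d̄/(s_d/√n) = -4/(5/√10) = -2.53. df = 9, critical t = ±1.833. Reject H₀.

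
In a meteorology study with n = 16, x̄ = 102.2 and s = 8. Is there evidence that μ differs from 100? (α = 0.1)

t = (x̄ - μ₀)/(s/√n) = (102.2 - 100)/(8/√16) = 1.1. df = 15, critical t = ±1.753. Fail to reject H₀.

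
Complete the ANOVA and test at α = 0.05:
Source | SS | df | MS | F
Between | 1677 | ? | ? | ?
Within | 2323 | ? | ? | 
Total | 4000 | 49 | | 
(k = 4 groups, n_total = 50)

df_between = 3, df_within = 46. MS_between = 559.0, MS_within = 50.5. F = 11.069, F_crit ≈ 2.807. Reject H₀.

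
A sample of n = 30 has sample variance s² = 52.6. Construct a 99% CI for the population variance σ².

df = 29. χ²_{0.005} = 52.336, χ²_{0.995} = 13.121. CI for σ² = ((n-1)s²/χ²_{α/2}, (n-1)s²/χ²_{1-α/2}) = (29·52.6/52.336, 29·52.6/13.121) = (29.15, 116.26)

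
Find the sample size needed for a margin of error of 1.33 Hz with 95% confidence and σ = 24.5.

n = (z*σ/E)² = (1.96×24.5/1.33)² = 1303.6 → n = 1304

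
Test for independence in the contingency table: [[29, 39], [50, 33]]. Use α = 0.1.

χ² = 4.638. df = 1, critical = 2.706. Reject H₀. Variables are dependent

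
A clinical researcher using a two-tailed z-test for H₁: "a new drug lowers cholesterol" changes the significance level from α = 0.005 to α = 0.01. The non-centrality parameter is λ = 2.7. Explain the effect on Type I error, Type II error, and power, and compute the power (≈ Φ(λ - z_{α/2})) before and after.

Increasing α from 0.005 to 0.01:
• Type I error rate increases (α is the Type I rate by definition).
• Critical value moves from z_{α/2} = 2.807 to 2.576, so power = Φ(λ - z_{α/2}) goes from Φ(2.7 - 2.807) = 0.457 to Φ(2.7 - 2.576) = 0.549.
• Type II error rate β = 1 - power therefore decreases (0.543 → 0.451).
Appropriate when false negatives are costly — here, shelving an effective drug — patients miss out on a treatment that would have helped.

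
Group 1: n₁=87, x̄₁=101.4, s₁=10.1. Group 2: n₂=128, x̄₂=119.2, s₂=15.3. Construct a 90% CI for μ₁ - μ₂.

Difference = -17.8. SE = √(10.1²/87 + 15.3²/128) = 1.732. CI = (-20.65, -14.95)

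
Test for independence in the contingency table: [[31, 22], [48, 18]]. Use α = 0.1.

χ² = 2.67. df = 1, critical = 2.706. Fail to reject H₀. No evidence of dependence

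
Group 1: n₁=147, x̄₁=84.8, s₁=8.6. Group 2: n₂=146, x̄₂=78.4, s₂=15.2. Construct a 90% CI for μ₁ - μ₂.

Difference = 6.4. SE = √(8.6²/147 + 15.2²/146) = 1.444. CI = (4.02, 8.78)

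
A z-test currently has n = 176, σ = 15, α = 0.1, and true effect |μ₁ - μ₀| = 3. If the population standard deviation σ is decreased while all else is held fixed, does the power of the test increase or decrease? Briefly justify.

Power increases: a smaller σ shrinks the standard error σ/√n, moving the sampling distribution under H₁ further from the critical value.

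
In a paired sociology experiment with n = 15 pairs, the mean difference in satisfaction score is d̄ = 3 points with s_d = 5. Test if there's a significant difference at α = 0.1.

t = d̄/(s_d/√n) = 3/(5/√15) = 2.324. df = 14, critical t = ±1.761. Reject H₀.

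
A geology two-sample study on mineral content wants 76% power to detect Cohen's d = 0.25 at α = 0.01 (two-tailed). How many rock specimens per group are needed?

z_{α/2} = 2.576, z_β = Φ⁻¹(0.76) = 0.706. For small effect (d = 0.25): n per group = 2(z_{α/2} + z_β)²/d² = 2(2.576 + 0.706)²/0.25² = 344.7 → 345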